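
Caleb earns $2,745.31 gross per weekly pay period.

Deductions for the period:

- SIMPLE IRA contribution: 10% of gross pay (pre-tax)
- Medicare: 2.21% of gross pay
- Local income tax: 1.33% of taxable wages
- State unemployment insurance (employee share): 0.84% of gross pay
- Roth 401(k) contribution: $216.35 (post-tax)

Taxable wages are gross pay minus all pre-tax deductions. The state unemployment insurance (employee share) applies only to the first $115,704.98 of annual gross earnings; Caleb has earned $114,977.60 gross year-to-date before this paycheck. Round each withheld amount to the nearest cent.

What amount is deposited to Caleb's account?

$2,154.79

SIMPLE IRA contribution: $2,745.31 × 0.1 = $274.53
Taxable wages = $2,745.31 − $274.53 = $2,470.78
Local income tax: $2,470.78 × 0.0133 = $32.86
Medicare: $2,745.31 × 0.0221 = $60.67
State unemployment insurance (employee share): only $115,704.98 − $114,977.60 = $727.38 of this check is subject → $727.38 × 0.0084 = $6.11
Roth 401(k) contribution: $216.35
Total deductions = $274.53 + $32.86 + $60.67 + $6.11 + $216.35 = $590.52
Net pay = $2,745.31 − $590.52 = $2,154.79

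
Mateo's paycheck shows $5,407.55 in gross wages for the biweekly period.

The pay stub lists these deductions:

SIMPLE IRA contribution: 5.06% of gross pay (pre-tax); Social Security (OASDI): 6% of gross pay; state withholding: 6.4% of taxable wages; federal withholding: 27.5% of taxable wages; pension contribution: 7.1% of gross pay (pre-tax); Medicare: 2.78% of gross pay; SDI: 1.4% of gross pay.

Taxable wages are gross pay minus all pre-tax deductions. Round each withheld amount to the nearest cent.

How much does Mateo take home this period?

Pension contribution: $5,407.55 × 0.071 = $383.94
SIMPLE IRA contribution: $5,407.55 × 0.0506 = $273.62
Pre-tax total = $383.94 + $273.62 = $657.56
Taxable wages = $5,407.55 − $657.56 = $4,749.99
State withholding: $4,749.99 × 0.064 = $304.00
Federal withholding: $4,749.99 × 0.275 = $1,306.25
Social Security (OASDI): $5,407.55 × 0.06 = $324.45
Medicare: $5,407.55 × 0.0278 = $150.33
SDI: $5,407.55 × 0.014 = $75.71
Total deductions = $383.94 + $273.62 + $304.00 + $1,306.25 + $324.45 + $150.33 + $75.71 = $2,818.30
Net pay = $5,407.55 − $2,818.30 = $2,589.25

$2,589.25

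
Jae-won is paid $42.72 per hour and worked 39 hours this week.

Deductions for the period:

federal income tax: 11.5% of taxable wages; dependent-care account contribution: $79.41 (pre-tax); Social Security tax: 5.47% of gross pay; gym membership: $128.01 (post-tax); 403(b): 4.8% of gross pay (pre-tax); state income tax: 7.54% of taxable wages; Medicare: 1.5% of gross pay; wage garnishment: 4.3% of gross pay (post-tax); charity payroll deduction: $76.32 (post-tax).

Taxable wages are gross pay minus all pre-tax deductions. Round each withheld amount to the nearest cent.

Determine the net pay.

$827.73

Gross pay: 39 × $42.72 = $1,666.08
403(b): $1,666.08 × 0.048 = $79.97
Dependent-care account contribution: $79.41
Pre-tax total = $79.97 + $79.41 = $159.38
Taxable wages = $1,666.08 − $159.38 = $1,506.70
State income tax: $1,506.70 × 0.0754 = $113.61
Federal income tax: $1,506.70 × 0.115 = $173.27
Medicare: $1,666.08 × 0.015 = $24.99
Social Security tax: $1,666.08 × 0.0547 = $91.13
Wage garnishment: $1,666.08 × 0.043 = $71.64
Gym membership: $128.01
Charity payroll deduction: $76.32
Total deductions = $79.97 + $79.41 + $113.61 + $173.27 + $24.99 + $91.13 + $71.64 + $128.01 + $76.32 = $838.35
Net pay = $1,666.08 − $838.35 = $827.73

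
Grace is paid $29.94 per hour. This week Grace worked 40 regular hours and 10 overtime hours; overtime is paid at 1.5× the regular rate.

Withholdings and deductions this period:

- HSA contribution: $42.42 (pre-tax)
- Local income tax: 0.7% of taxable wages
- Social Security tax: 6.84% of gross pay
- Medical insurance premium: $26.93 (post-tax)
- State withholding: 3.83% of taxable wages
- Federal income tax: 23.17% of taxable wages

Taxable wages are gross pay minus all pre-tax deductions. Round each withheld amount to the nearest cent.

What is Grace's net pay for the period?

Regular pay: 40 × $29.94 = $1,197.60
Overtime pay: 10 × $29.94 × 1.5 = $449.10
Gross pay = $1,197.60 + $449.10 = $1,646.70
HSA contribution: $42.42
Taxable wages = $1,646.70 − $42.42 = $1,604.28
Federal income tax: $1,604.28 × 0.2317 = $371.71
State withholding: $1,604.28 × 0.0383 = $61.44
Local income tax: $1,604.28 × 0.007 = $11.23
Social Security tax: $1,646.70 × 0.0684 = $112.63
Medical insurance premium: $26.93
Total deductions = $42.42 + $371.71 + $61.44 + $11.23 + $112.63 + $26.93 = $626.36
Net pay = $1,646.70 − $626.36 = $1,020.34

$1,020.34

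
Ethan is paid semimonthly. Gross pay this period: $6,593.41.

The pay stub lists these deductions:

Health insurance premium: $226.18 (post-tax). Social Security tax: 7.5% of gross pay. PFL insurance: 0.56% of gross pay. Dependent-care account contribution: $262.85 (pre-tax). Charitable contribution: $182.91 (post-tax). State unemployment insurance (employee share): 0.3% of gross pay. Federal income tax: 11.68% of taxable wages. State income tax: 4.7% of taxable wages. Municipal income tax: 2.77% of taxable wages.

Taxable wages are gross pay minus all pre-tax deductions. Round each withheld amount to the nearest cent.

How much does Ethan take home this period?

$4,157.95

Dependent-care account contribution: $262.85
Taxable wages = $6,593.41 − $262.85 = $6,330.56
Municipal income tax: $6,330.56 × 0.0277 = $175.36
Federal income tax: $6,330.56 × 0.1168 = $739.41
State income tax: $6,330.56 × 0.047 = $297.54
Social Security tax: $6,593.41 × 0.075 = $494.51
State unemployment insurance (employee share): $6,593.41 × 0.003 = $19.78
PFL insurance: $6,593.41 × 0.0056 = $36.92
Charitable contribution: $182.91
Health insurance premium: $226.18
Total deductions = $262.85 + $175.36 + $739.41 + $297.54 + $494.51 + $19.78 + $36.92 + $182.91 + $226.18 = $2,435.46
Net pay = $6,593.41 − $2,435.46 = $4,157.95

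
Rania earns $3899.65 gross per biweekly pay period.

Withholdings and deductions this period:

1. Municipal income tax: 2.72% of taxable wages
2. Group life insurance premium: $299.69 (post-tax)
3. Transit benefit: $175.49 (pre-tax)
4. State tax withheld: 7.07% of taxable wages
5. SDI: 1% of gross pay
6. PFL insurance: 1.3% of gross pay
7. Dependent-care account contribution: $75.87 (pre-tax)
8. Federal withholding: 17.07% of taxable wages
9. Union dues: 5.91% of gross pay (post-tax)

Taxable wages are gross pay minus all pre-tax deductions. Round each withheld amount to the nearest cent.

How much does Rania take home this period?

Transit benefit: $175.49
Dependent-care account contribution: $75.87
Pre-tax total = $175.49 + $75.87 = $251.36
Taxable wages = $3899.65 − $251.36 = $3648.29
Federal withholding: $3648.29 × 0.1707 = $622.76
State tax withheld: $3648.29 × 0.0707 = $257.93
Municipal income tax: $3648.29 × 0.0272 = $99.23
SDI: $3899.65 × 0.01 = $39.00
PFL insurance: $3899.65 × 0.013 = $50.70
Group life insurance premium: $299.69
Union dues: $3899.65 × 0.0591 = $230.47
Total deductions = $175.49 + $75.87 + $622.76 + $257.93 + $99.23 + $39.00 + $50.70 + $299.69 + $230.47 = $1851.14
Net pay = $3899.65 − $1851.14 = $2048.51

$2048.51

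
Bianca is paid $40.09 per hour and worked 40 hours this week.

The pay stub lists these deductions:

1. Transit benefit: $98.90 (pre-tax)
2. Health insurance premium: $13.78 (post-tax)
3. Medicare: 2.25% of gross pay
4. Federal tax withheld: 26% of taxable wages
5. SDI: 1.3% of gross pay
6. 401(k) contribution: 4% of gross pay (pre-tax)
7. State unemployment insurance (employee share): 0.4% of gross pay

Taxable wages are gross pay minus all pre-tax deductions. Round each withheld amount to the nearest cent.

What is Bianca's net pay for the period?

Gross pay: 40 × $40.09 = $1,603.60
Transit benefit: $98.90
401(k) contribution: $1,603.60 × 0.04 = $64.14
Pre-tax total = $98.90 + $64.14 = $163.04
Taxable wages = $1,603.60 − $163.04 = $1,440.56
Federal tax withheld: $1,440.56 × 0.26 = $374.55
Medicare: $1,603.60 × 0.0225 = $36.08
State unemployment insurance (employee share): $1,603.60 × 0.004 = $6.41
SDI: $1,603.60 × 0.013 = $20.85
Health insurance premium: $13.78
Total deductions = $98.90 + $64.14 + $374.55 + $36.08 + $6.41 + $20.85 + $13.78 = $614.71
Net pay = $1,603.60 − $614.71 = $988.89

$988.89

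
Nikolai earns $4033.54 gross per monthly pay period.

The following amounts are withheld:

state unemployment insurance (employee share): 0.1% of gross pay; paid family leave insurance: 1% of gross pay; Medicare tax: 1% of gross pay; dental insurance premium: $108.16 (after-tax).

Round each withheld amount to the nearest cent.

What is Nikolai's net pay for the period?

State unemployment insurance (employee share): $4033.54 × 0.001 = $4.03
Medicare tax: $4033.54 × 0.01 = $40.34
Paid family leave insurance: $4033.54 × 0.01 = $40.34
Dental insurance premium: $108.16
Total deductions = $4.03 + $40.34 + $40.34 + $108.16 = $192.87
Net pay = $4033.54 − $192.87 = $3840.67

$3840.67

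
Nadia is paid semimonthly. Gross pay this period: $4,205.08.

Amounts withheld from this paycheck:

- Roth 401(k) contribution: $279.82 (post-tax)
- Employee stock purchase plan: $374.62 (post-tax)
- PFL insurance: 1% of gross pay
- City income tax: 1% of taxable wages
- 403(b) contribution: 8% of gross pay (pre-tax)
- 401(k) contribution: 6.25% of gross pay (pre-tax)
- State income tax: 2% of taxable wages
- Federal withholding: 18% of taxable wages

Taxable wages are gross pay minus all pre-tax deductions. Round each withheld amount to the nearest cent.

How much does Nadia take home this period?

403(b) contribution: $4,205.08 × 0.08 = $336.41
401(k) contribution: $4,205.08 × 0.0625 = $262.82
Pre-tax total = $336.41 + $262.82 = $599.23
Taxable wages = $4,205.08 − $599.23 = $3,605.85
City income tax: $3,605.85 × 0.01 = $36.06
Federal withholding: $3,605.85 × 0.18 = $649.05
State income tax: $3,605.85 × 0.02 = $72.12
PFL insurance: $4,205.08 × 0.01 = $42.05
Roth 401(k) contribution: $279.82
Employee stock purchase plan: $374.62
Total deductions = $336.41 + $262.82 + $36.06 + $649.05 + $72.12 + $42.05 + $279.82 + $374.62 = $2,052.95
Net pay = $4,205.08 − $2,052.95 = $2,152.13

$2,152.13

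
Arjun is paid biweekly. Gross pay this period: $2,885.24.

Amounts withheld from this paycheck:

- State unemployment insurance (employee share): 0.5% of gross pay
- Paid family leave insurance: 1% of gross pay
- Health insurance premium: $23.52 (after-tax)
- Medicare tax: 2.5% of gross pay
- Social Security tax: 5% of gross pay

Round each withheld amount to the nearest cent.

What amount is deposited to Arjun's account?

Paid family leave insurance: $2,885.24 × 0.01 = $28.85
Medicare tax: $2,885.24 × 0.025 = $72.13
State unemployment insurance (employee share): $2,885.24 × 0.005 = $14.43
Social Security tax: $2,885.24 × 0.05 = $144.26
Health insurance premium: $23.52
Total deductions = $28.85 + $72.13 + $14.43 + $144.26 + $23.52 = $283.19
Net pay = $2,885.24 − $283.19 = $2,602.05

$2,602.05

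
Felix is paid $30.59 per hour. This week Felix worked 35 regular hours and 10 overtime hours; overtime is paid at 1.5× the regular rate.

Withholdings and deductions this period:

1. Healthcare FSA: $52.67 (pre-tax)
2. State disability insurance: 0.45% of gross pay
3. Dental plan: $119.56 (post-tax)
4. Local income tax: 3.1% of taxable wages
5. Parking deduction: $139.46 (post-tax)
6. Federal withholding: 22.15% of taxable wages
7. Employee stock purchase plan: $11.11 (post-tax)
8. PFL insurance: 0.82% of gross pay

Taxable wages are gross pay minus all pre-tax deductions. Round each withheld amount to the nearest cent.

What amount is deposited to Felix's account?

Regular pay: 35 × $30.59 = $1,070.65
Overtime pay: 10 × $30.59 × 1.5 = $458.85
Gross pay = $1,070.65 + $458.85 = $1,529.50
Healthcare FSA: $52.67
Taxable wages = $1,529.50 − $52.67 = $1,476.83
Local income tax: $1,476.83 × 0.031 = $45.78
Federal withholding: $1,476.83 × 0.2215 = $327.12
PFL insurance: $1,529.50 × 0.0082 = $12.54
State disability insurance: $1,529.50 × 0.0045 = $6.88
Parking deduction: $139.46
Dental plan: $119.56
Employee stock purchase plan: $11.11
Total deductions = $52.67 + $45.78 + $327.12 + $12.54 + $6.88 + $139.46 + $119.56 + $11.11 = $715.12
Net pay = $1,529.50 − $715.12 = $814.38

$814.38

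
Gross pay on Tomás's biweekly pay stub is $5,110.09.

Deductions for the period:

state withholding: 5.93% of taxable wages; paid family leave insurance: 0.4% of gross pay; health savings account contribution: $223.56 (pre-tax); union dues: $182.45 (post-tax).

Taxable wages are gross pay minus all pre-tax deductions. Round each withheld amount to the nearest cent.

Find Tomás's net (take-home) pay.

$4,393.87

Health savings account contribution: $223.56
Taxable wages = $5,110.09 − $223.56 = $4,886.53
State withholding: $4,886.53 × 0.0593 = $289.77
Paid family leave insurance: $5,110.09 × 0.004 = $20.44
Union dues: $182.45
Total deductions = $223.56 + $289.77 + $20.44 + $182.45 = $716.22
Net pay = $5,110.09 − $716.22 = $4,393.87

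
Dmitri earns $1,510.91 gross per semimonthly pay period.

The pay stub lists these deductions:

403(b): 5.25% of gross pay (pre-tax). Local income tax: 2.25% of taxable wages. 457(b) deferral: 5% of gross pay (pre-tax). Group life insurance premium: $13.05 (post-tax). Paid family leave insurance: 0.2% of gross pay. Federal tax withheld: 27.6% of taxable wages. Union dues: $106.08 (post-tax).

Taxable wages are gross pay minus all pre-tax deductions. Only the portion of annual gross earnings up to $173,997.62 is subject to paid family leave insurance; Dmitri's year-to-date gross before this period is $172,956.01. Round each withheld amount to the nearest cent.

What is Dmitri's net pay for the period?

$830.05

457(b) deferral: $1,510.91 × 0.05 = $75.55
403(b): $1,510.91 × 0.0525 = $79.32
Pre-tax total = $75.55 + $79.32 = $154.87
Taxable wages = $1,510.91 − $154.87 = $1,356.04
Local income tax: $1,356.04 × 0.0225 = $30.51
Federal tax withheld: $1,356.04 × 0.276 = $374.27
Paid family leave insurance: only $173,997.62 − $172,956.01 = $1,041.61 of this check is subject → $1,041.61 × 0.002 = $2.08
Group life insurance premium: $13.05
Union dues: $106.08
Total deductions = $75.55 + $79.32 + $30.51 + $374.27 + $2.08 + $13.05 + $106.08 = $680.86
Net pay = $1,510.91 − $680.86 = $830.05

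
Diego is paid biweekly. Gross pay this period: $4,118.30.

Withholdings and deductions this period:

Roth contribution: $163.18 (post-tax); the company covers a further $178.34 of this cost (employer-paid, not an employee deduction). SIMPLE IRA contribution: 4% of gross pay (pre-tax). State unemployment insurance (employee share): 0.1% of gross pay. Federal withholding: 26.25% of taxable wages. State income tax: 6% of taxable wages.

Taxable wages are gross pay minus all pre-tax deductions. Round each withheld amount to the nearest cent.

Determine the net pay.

$2,511.25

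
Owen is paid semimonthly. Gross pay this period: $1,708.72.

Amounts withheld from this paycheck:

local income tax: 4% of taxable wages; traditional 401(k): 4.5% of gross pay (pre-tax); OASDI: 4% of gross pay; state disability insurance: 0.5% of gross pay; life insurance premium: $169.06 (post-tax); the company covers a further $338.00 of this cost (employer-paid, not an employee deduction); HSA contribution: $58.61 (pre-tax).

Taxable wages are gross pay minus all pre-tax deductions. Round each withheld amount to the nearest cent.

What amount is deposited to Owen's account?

$1,264.34

HSA contribution: $58.61
Traditional 401(k): $1,708.72 × 0.045 = $76.89
Pre-tax total = $58.61 + $76.89 = $135.50
Taxable wages = $1,708.72 − $135.50 = $1,573.22
Local income tax: $1,573.22 × 0.04 = $62.93
OASDI: $1,708.72 × 0.04 = $68.35
State disability insurance: $1,708.72 × 0.005 = $8.54
Life insurance premium: $169.06
(Employer's $338.00 toward life insurance premium is not withheld from the employee.)
Total deductions = $58.61 + $76.89 + $62.93 + $68.35 + $8.54 + $169.06 = $444.38
Net pay = $1,708.72 − $444.38 = $1,264.34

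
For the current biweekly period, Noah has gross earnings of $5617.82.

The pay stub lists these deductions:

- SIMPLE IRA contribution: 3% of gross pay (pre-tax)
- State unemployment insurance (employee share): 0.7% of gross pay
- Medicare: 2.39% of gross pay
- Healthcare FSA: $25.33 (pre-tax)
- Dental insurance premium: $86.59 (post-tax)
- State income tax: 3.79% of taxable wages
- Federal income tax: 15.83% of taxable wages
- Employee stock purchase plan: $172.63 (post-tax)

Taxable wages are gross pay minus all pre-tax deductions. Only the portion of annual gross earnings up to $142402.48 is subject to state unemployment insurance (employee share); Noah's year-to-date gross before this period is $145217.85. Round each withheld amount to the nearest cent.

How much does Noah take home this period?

$3966.29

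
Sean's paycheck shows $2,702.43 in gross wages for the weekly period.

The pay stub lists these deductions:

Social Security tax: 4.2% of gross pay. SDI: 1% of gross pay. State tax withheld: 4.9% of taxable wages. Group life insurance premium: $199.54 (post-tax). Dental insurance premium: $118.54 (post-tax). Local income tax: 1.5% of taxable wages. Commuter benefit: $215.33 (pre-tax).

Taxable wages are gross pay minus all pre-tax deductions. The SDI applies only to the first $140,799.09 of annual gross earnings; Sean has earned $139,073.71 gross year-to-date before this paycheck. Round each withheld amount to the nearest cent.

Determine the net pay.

Commuter benefit: $215.33
Taxable wages = $2,702.43 − $215.33 = $2,487.10
Local income tax: $2,487.10 × 0.015 = $37.31
State tax withheld: $2,487.10 × 0.049 = $121.87
Social Security tax: $2,702.43 × 0.042 = $113.50
SDI: only $140,799.09 − $139,073.71 = $1,725.38 of this check is subject → $1,725.38 × 0.01 = $17.25
Group life insurance premium: $199.54
Dental insurance premium: $118.54
Total deductions = $215.33 + $37.31 + $121.87 + $113.50 + $17.25 + $199.54 + $118.54 = $823.34
Net pay = $2,702.43 − $823.34 = $1,879.09

$1,879.09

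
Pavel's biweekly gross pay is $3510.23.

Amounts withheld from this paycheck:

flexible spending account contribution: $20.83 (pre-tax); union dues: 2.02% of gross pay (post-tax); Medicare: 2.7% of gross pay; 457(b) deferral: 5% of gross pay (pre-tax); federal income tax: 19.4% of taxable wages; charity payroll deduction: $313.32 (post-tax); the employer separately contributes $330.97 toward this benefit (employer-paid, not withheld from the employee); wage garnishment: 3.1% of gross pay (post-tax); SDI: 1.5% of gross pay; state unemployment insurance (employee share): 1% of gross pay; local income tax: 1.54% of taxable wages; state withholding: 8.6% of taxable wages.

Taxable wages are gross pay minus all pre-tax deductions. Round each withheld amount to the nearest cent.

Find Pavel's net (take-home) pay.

$1659.40

457(b) deferral: $3510.23 × 0.05 = $175.51
Flexible spending account contribution: $20.83
Pre-tax total = $175.51 + $20.83 = $196.34
Taxable wages = $3510.23 − $196.34 = $3313.89
Local income tax: $3313.89 × 0.0154 = $51.03
State withholding: $3313.89 × 0.086 = $284.99
Federal income tax: $3313.89 × 0.194 = $642.89
State unemployment insurance (employee share): $3510.23 × 0.01 = $35.10
SDI: $3510.23 × 0.015 = $52.65
Medicare: $3510.23 × 0.027 = $94.78
Wage garnishment: $3510.23 × 0.031 = $108.82
Union dues: $3510.23 × 0.0202 = $70.91
Charity payroll deduction: $313.32
(Employer's $330.97 toward charity payroll deduction is not withheld from the employee.)
Total deductions = $175.51 + $20.83 + $51.03 + $284.99 + $642.89 + $35.10 + $52.65 + $94.78 + $108.82 + $70.91 + $313.32 = $1850.83
Net pay = $3510.23 − $1850.83 = $1659.40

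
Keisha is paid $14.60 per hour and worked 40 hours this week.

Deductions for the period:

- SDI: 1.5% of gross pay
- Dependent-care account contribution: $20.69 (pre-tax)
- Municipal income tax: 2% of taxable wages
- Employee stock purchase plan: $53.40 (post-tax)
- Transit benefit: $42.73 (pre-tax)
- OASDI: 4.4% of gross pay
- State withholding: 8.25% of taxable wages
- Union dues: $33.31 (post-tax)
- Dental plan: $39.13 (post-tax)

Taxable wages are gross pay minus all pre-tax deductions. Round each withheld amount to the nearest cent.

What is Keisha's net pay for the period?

Gross pay: 40 × $14.60 = $584.00
Transit benefit: $42.73
Dependent-care account contribution: $20.69
Pre-tax total = $42.73 + $20.69 = $63.42
Taxable wages = $584.00 − $63.42 = $520.58
Municipal income tax: $520.58 × 0.02 = $10.41
State withholding: $520.58 × 0.0825 = $42.95
SDI: $584.00 × 0.015 = $8.76
OASDI: $584.00 × 0.044 = $25.70
Dental plan: $39.13
Union dues: $33.31
Employee stock purchase plan: $53.40
Total deductions = $42.73 + $20.69 + $10.41 + $42.95 + $8.76 + $25.70 + $39.13 + $33.31 + $53.40 = $277.08
Net pay = $584.00 − $277.08 = $306.92

$306.92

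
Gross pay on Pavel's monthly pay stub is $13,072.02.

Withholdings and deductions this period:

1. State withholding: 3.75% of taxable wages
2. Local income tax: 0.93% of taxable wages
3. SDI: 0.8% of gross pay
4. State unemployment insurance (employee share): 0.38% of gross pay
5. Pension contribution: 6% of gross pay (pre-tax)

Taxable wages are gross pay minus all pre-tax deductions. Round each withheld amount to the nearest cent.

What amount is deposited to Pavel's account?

$11,558.38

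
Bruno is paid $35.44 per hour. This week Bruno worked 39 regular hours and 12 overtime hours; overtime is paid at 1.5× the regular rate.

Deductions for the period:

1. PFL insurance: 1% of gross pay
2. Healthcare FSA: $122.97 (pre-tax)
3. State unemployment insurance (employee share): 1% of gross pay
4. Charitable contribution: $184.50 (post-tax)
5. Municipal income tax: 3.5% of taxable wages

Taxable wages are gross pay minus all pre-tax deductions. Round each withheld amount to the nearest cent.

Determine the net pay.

$1,605.81

Regular pay: 39 × $35.44 = $1,382.16
Overtime pay: 12 × $35.44 × 1.5 = $637.92
Gross pay = $1,382.16 + $637.92 = $2,020.08
Healthcare FSA: $122.97
Taxable wages = $2,020.08 − $122.97 = $1,897.11
Municipal income tax: $1,897.11 × 0.035 = $66.40
State unemployment insurance (employee share): $2,020.08 × 0.01 = $20.20
PFL insurance: $2,020.08 × 0.01 = $20.20
Charitable contribution: $184.50
Total deductions = $122.97 + $66.40 + $20.20 + $20.20 + $184.50 = $414.27
Net pay = $2,020.08 − $414.27 = $1,605.81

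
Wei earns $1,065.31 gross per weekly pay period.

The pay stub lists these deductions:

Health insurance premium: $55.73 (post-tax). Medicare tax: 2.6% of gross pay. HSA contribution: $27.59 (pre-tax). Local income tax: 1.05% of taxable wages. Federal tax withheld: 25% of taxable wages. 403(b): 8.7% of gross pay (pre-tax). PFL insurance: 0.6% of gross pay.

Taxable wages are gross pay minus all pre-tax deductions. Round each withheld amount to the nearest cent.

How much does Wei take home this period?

HSA contribution: $27.59
403(b): $1,065.31 × 0.087 = $92.68
Pre-tax total = $27.59 + $92.68 = $120.27
Taxable wages = $1,065.31 − $120.27 = $945.04
Local income tax: $945.04 × 0.0105 = $9.92
Federal tax withheld: $945.04 × 0.25 = $236.26
PFL insurance: $1,065.31 × 0.006 = $6.39
Medicare tax: $1,065.31 × 0.026 = $27.70
Health insurance premium: $55.73
Total deductions = $27.59 + $92.68 + $9.92 + $236.26 + $6.39 + $27.70 + $55.73 = $456.27
Net pay = $1,065.31 − $456.27 = $609.04

$609.04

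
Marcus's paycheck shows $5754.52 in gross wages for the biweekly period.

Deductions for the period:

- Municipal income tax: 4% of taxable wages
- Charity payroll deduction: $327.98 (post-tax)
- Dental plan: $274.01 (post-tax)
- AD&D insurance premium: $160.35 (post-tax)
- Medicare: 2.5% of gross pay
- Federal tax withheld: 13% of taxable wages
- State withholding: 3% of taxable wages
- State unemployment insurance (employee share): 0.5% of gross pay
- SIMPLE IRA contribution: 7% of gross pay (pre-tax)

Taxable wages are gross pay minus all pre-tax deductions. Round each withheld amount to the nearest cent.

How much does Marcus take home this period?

$3346.39

SIMPLE IRA contribution: $5754.52 × 0.07 = $402.82
Taxable wages = $5754.52 − $402.82 = $5351.70
Federal tax withheld: $5351.70 × 0.13 = $695.72
State withholding: $5351.70 × 0.03 = $160.55
Municipal income tax: $5351.70 × 0.04 = $214.07
State unemployment insurance (employee share): $5754.52 × 0.005 = $28.77
Medicare: $5754.52 × 0.025 = $143.86
Dental plan: $274.01
AD&D insurance premium: $160.35
Charity payroll deduction: $327.98
Total deductions = $402.82 + $695.72 + $160.55 + $214.07 + $28.77 + $143.86 + $274.01 + $160.35 + $327.98 = $2408.13
Net pay = $5754.52 − $2408.13 = $3346.39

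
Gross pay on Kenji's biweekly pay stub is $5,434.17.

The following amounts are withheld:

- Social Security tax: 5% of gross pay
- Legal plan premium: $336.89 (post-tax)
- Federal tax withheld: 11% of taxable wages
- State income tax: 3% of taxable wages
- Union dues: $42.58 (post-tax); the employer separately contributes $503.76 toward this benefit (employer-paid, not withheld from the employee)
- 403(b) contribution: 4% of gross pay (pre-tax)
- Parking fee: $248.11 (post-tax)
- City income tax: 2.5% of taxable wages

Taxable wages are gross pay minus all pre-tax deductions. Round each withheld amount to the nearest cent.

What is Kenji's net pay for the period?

403(b) contribution: $5,434.17 × 0.04 = $217.37
Taxable wages = $5,434.17 − $217.37 = $5,216.80
City income tax: $5,216.80 × 0.025 = $130.42
State income tax: $5,216.80 × 0.03 = $156.50
Federal tax withheld: $5,216.80 × 0.11 = $573.85
Social Security tax: $5,434.17 × 0.05 = $271.71
Parking fee: $248.11
Legal plan premium: $336.89
Union dues: $42.58
(Employer's $503.76 toward union dues is not withheld from the employee.)
Total deductions = $217.37 + $130.42 + $156.50 + $573.85 + $271.71 + $248.11 + $336.89 + $42.58 = $1,977.43
Net pay = $5,434.17 − $1,977.43 = $3,456.74

$3,456.74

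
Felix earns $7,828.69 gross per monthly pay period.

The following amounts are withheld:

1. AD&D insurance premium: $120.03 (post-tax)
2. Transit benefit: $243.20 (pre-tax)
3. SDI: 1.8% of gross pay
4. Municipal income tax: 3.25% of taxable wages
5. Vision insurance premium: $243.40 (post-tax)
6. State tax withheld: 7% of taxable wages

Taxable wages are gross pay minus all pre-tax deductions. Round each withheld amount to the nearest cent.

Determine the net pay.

$6,303.63

Transit benefit: $243.20
Taxable wages = $7,828.69 − $243.20 = $7,585.49
Municipal income tax: $7,585.49 × 0.0325 = $246.53
State tax withheld: $7,585.49 × 0.07 = $530.98
SDI: $7,828.69 × 0.018 = $140.92
AD&D insurance premium: $120.03
Vision insurance premium: $243.40
Total deductions = $243.20 + $246.53 + $530.98 + $140.92 + $120.03 + $243.40 = $1,525.06
Net pay = $7,828.69 − $1,525.06 = $6,303.63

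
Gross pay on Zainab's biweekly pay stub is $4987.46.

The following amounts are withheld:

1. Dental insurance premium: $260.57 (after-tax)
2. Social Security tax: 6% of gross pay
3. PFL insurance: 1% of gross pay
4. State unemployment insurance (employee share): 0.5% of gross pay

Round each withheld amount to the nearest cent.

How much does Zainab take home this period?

Social Security tax: $4987.46 × 0.06 = $299.25
State unemployment insurance (employee share): $4987.46 × 0.005 = $24.94
PFL insurance: $4987.46 × 0.01 = $49.87
Dental insurance premium: $260.57
Total deductions = $299.25 + $24.94 + $49.87 + $260.57 = $634.63
Net pay = $4987.46 − $634.63 = $4352.83

$4352.83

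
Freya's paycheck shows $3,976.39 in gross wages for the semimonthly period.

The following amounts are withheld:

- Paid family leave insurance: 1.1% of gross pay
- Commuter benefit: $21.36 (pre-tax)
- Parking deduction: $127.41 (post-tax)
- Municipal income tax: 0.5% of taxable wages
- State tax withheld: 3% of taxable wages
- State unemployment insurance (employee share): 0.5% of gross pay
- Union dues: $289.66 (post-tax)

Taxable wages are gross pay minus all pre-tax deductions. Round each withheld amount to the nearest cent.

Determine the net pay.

Commuter benefit: $21.36
Taxable wages = $3,976.39 − $21.36 = $3,955.03
State tax withheld: $3,955.03 × 0.03 = $118.65
Municipal income tax: $3,955.03 × 0.005 = $19.78
Paid family leave insurance: $3,976.39 × 0.011 = $43.74
State unemployment insurance (employee share): $3,976.39 × 0.005 = $19.88
Parking deduction: $127.41
Union dues: $289.66
Total deductions = $21.36 + $118.65 + $19.78 + $43.74 + $19.88 + $127.41 + $289.66 = $640.48
Net pay = $3,976.39 − $640.48 = $3,335.91

$3,335.91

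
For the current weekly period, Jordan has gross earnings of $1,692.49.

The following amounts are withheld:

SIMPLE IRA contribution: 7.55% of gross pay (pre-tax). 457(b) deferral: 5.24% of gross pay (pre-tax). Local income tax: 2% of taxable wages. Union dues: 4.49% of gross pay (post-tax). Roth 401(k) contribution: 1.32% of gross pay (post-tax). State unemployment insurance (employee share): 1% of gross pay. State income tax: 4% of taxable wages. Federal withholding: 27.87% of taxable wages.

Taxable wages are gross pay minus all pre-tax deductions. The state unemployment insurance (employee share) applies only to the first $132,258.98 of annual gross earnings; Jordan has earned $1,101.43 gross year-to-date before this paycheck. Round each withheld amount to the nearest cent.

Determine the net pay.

457(b) deferral: $1,692.49 × 0.0524 = $88.69
SIMPLE IRA contribution: $1,692.49 × 0.0755 = $127.78
Pre-tax total = $88.69 + $127.78 = $216.47
Taxable wages = $1,692.49 − $216.47 = $1,476.02
Local income tax: $1,476.02 × 0.02 = $29.52
Federal withholding: $1,476.02 × 0.2787 = $411.37
State income tax: $1,476.02 × 0.04 = $59.04
State unemployment insurance (employee share): cap not yet reached, full $1,692.49 is subject → $1,692.49 × 0.01 = $16.92
Union dues: $1,692.49 × 0.0449 = $75.99
Roth 401(k) contribution: $1,692.49 × 0.0132 = $22.34
Total deductions = $88.69 + $127.78 + $29.52 + $411.37 + $59.04 + $16.92 + $75.99 + $22.34 = $831.65
Net pay = $1,692.49 − $831.65 = $860.84

$860.84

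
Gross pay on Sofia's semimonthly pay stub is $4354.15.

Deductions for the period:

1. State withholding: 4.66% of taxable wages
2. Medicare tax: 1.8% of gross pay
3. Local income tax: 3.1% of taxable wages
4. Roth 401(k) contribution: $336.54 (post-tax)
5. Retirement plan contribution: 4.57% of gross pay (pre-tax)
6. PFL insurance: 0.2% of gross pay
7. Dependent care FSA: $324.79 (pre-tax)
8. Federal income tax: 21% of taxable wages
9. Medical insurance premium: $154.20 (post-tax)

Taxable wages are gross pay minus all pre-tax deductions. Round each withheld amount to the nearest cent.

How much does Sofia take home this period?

$2150.94

Dependent care FSA: $324.79
Retirement plan contribution: $4354.15 × 0.0457 = $198.98
Pre-tax total = $324.79 + $198.98 = $523.77
Taxable wages = $4354.15 − $523.77 = $3830.38
Federal income tax: $3830.38 × 0.21 = $804.38
State withholding: $3830.38 × 0.0466 = $178.50
Local income tax: $3830.38 × 0.031 = $118.74
Medicare tax: $4354.15 × 0.018 = $78.37
PFL insurance: $4354.15 × 0.002 = $8.71
Roth 401(k) contribution: $336.54
Medical insurance premium: $154.20
Total deductions = $324.79 + $198.98 + $804.38 + $178.50 + $118.74 + $78.37 + $8.71 + $336.54 + $154.20 = $2203.21
Net pay = $4354.15 − $2203.21 = $2150.94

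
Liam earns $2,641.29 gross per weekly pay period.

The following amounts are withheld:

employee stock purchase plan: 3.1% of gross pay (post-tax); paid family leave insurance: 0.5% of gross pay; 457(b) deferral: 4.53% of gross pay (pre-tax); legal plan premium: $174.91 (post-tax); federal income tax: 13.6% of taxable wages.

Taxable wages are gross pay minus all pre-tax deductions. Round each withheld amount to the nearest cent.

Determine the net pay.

457(b) deferral: $2,641.29 × 0.0453 = $119.65
Taxable wages = $2,641.29 − $119.65 = $2,521.64
Federal income tax: $2,521.64 × 0.136 = $342.94
Paid family leave insurance: $2,641.29 × 0.005 = $13.21
Employee stock purchase plan: $2,641.29 × 0.031 = $81.88
Legal plan premium: $174.91
Total deductions = $119.65 + $342.94 + $13.21 + $81.88 + $174.91 = $732.59
Net pay = $2,641.29 − $732.59 = $1,908.70

$1,908.70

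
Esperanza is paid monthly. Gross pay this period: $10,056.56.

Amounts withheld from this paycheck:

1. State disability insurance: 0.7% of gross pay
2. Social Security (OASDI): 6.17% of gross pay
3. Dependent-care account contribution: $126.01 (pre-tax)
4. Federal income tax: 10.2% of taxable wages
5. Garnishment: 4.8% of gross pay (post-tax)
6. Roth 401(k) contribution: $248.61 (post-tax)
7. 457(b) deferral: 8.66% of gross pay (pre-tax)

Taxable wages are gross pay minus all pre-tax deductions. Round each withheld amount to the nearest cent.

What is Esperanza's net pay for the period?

Dependent-care account contribution: $126.01
457(b) deferral: $10,056.56 × 0.0866 = $870.90
Pre-tax total = $126.01 + $870.90 = $996.91
Taxable wages = $10,056.56 − $996.91 = $9,059.65
Federal income tax: $9,059.65 × 0.102 = $924.08
State disability insurance: $10,056.56 × 0.007 = $70.40
Social Security (OASDI): $10,056.56 × 0.0617 = $620.49
Roth 401(k) contribution: $248.61
Garnishment: $10,056.56 × 0.048 = $482.71
Total deductions = $126.01 + $870.90 + $924.08 + $70.40 + $620.49 + $248.61 + $482.71 = $3,343.20
Net pay = $10,056.56 − $3,343.20 = $6,713.36

$6,713.36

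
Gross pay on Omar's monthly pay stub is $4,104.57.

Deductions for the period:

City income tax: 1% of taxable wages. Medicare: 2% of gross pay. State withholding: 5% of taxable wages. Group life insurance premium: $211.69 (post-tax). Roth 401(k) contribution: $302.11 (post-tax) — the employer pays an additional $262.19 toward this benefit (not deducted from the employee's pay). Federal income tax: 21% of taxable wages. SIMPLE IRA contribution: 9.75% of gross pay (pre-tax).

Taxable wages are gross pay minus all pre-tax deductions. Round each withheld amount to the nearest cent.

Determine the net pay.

SIMPLE IRA contribution: $4,104.57 × 0.0975 = $400.20
Taxable wages = $4,104.57 − $400.20 = $3,704.37
City income tax: $3,704.37 × 0.01 = $37.04
State withholding: $3,704.37 × 0.05 = $185.22
Federal income tax: $3,704.37 × 0.21 = $777.92
Medicare: $4,104.57 × 0.02 = $82.09
Roth 401(k) contribution: $302.11
Group life insurance premium: $211.69
(Employer's $262.19 toward Roth 401(k) contribution is not withheld from the employee.)
Total deductions = $400.20 + $37.04 + $185.22 + $777.92 + $82.09 + $302.11 + $211.69 = $1,996.27
Net pay = $4,104.57 − $1,996.27 = $2,108.30

$2,108.30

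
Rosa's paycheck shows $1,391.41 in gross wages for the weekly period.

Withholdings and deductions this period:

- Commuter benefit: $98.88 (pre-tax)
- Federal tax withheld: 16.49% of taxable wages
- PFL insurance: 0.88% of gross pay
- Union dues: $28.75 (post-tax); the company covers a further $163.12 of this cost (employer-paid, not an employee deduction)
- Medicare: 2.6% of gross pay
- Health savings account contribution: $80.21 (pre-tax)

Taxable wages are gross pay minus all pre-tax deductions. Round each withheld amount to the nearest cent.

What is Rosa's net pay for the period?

Health savings account contribution: $80.21
Commuter benefit: $98.88
Pre-tax total = $80.21 + $98.88 = $179.09
Taxable wages = $1,391.41 − $179.09 = $1,212.32
Federal tax withheld: $1,212.32 × 0.1649 = $199.91
PFL insurance: $1,391.41 × 0.0088 = $12.24
Medicare: $1,391.41 × 0.026 = $36.18
Union dues: $28.75
(Employer's $163.12 toward union dues is not withheld from the employee.)
Total deductions = $80.21 + $98.88 + $199.91 + $12.24 + $36.18 + $28.75 = $456.17
Net pay = $1,391.41 − $456.17 = $935.24

$935.24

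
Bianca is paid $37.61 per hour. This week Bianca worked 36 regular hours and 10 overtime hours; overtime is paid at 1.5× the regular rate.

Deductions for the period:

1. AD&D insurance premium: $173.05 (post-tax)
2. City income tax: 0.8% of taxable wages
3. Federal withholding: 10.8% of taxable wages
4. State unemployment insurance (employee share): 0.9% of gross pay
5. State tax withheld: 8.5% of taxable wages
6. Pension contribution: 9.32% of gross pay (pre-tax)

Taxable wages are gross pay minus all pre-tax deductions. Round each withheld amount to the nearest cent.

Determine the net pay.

$1,199.43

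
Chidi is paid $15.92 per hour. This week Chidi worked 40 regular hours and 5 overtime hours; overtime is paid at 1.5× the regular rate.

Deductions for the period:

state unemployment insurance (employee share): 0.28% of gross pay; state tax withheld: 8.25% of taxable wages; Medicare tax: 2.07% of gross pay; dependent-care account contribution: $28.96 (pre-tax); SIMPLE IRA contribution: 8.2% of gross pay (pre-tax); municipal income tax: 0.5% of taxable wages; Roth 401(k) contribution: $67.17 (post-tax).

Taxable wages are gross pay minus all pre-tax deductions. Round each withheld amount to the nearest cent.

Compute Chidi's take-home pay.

Regular pay: 40 × $15.92 = $636.80
Overtime pay: 5 × $15.92 × 1.5 = $119.40
Gross pay = $636.80 + $119.40 = $756.20
SIMPLE IRA contribution: $756.20 × 0.082 = $62.01
Dependent-care account contribution: $28.96
Pre-tax total = $62.01 + $28.96 = $90.97
Taxable wages = $756.20 − $90.97 = $665.23
Municipal income tax: $665.23 × 0.005 = $3.33
State tax withheld: $665.23 × 0.0825 = $54.88
State unemployment insurance (employee share): $756.20 × 0.0028 = $2.12
Medicare tax: $756.20 × 0.0207 = $15.65
Roth 401(k) contribution: $67.17
Total deductions = $62.01 + $28.96 + $3.33 + $54.88 + $2.12 + $15.65 + $67.17 = $234.12
Net pay = $756.20 − $234.12 = $522.08

$522.08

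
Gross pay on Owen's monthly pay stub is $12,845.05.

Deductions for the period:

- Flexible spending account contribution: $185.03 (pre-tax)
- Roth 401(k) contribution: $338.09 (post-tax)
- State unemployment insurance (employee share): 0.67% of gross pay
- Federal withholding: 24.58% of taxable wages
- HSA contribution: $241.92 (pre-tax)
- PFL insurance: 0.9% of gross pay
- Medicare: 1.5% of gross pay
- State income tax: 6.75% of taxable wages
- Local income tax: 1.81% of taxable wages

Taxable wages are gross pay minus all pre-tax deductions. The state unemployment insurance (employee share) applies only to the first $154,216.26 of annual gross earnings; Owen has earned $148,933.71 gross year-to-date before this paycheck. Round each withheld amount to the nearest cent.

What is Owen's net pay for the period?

Flexible spending account contribution: $185.03
HSA contribution: $241.92
Pre-tax total = $185.03 + $241.92 = $426.95
Taxable wages = $12,845.05 − $426.95 = $12,418.10
State income tax: $12,418.10 × 0.0675 = $838.22
Federal withholding: $12,418.10 × 0.2458 = $3,052.37
Local income tax: $12,418.10 × 0.0181 = $224.77
PFL insurance: $12,845.05 × 0.009 = $115.61
State unemployment insurance (employee share): only $154,216.26 − $148,933.71 = $5,282.55 of this check is subject → $5,282.55 × 0.0067 = $35.39
Medicare: $12,845.05 × 0.015 = $192.68
Roth 401(k) contribution: $338.09
Total deductions = $185.03 + $241.92 + $838.22 + $3,052.37 + $224.77 + $115.61 + $35.39 + $192.68 + $338.09 = $5,224.08
Net pay = $12,845.05 − $5,224.08 = $7,620.97

$7,620.97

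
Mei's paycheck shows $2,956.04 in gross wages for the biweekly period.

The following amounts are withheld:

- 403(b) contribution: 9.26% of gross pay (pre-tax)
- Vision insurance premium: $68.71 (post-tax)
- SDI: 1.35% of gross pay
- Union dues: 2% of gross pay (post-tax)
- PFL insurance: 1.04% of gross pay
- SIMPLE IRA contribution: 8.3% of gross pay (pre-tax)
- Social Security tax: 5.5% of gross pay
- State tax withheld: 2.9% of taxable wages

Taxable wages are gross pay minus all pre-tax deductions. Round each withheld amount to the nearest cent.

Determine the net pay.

403(b) contribution: $2,956.04 × 0.0926 = $273.73
SIMPLE IRA contribution: $2,956.04 × 0.083 = $245.35
Pre-tax total = $273.73 + $245.35 = $519.08
Taxable wages = $2,956.04 − $519.08 = $2,436.96
State tax withheld: $2,436.96 × 0.029 = $70.67
Social Security tax: $2,956.04 × 0.055 = $162.58
SDI: $2,956.04 × 0.0135 = $39.91
PFL insurance: $2,956.04 × 0.0104 = $30.74
Vision insurance premium: $68.71
Union dues: $2,956.04 × 0.02 = $59.12
Total deductions = $273.73 + $245.35 + $70.67 + $162.58 + $39.91 + $30.74 + $68.71 + $59.12 = $950.81
Net pay = $2,956.04 − $950.81 = $2,005.23

$2,005.23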